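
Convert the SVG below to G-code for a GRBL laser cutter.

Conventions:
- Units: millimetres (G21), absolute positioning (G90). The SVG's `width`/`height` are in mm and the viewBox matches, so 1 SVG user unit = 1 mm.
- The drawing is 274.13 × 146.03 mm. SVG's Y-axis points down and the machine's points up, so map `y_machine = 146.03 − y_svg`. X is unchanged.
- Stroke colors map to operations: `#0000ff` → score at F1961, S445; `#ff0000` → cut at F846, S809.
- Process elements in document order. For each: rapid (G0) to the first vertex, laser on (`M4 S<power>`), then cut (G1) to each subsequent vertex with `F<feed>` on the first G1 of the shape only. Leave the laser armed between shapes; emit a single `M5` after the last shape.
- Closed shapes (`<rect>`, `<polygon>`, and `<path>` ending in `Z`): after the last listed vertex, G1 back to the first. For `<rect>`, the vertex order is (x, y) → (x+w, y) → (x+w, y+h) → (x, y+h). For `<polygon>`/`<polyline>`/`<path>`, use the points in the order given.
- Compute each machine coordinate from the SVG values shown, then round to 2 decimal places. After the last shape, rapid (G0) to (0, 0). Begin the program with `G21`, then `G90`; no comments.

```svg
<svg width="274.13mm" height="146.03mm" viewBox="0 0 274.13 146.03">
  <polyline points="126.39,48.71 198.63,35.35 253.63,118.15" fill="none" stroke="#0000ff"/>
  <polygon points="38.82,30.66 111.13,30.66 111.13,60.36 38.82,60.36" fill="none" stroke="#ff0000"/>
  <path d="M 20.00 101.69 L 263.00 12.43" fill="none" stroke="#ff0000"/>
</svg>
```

G21
G90
G0 X126.39 Y97.32
M4 S445
G1 X198.63 Y110.68 F1961
G1 X253.63 Y27.88
G0 X38.82 Y115.37
M4 S809
G1 X111.13 Y115.37 F846
G1 X111.13 Y85.67
G1 X38.82 Y85.67
G1 X38.82 Y115.37
G0 X20.00 Y44.34
M4 S809
G1 X263.00 Y133.60 F846
M5
G0 X0.00 Y0.00

1 u = 1 mm; y_m = 146.03 − y.

[1] `<polyline>` open polyline, #0000ff→score S445 F1961: (126.39,97.32) → (198.63,110.68) → (253.63,27.88)

[2] `<polygon>` rectangle, #ff0000→cut S809 F846: (38.82,115.37) → (111.13,115.37) → (111.13,85.67) → (38.82,85.67) → (38.82,115.37) (closed)

[3] `<path>` line segment, #ff0000→cut S809 F846: (20.00,44.34) → (263.00,133.60)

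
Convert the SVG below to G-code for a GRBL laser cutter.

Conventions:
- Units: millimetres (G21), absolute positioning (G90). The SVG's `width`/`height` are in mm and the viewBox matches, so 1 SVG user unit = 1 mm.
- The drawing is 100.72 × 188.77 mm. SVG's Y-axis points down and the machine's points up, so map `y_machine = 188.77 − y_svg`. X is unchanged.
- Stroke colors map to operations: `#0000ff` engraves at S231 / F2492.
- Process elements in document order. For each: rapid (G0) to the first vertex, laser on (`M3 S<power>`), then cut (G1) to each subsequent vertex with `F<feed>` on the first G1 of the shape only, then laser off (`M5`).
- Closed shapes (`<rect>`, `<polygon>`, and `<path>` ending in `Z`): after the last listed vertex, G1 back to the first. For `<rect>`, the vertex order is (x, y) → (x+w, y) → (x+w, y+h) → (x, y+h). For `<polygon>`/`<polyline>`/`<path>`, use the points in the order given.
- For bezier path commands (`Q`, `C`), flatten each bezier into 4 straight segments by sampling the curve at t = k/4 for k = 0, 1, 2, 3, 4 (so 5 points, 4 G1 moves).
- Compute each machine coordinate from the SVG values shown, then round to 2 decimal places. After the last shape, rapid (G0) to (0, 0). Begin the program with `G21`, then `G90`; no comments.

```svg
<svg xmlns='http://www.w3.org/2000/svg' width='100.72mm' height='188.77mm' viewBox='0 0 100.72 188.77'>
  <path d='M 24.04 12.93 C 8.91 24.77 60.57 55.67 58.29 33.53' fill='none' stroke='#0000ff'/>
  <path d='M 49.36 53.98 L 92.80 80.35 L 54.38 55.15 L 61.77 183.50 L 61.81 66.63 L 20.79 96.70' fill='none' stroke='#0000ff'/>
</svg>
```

Since the viewBox matches the mm dimensions, user units are millimetres directly. The only transform is the Y-flip y_m = 188.77 − y_svg.

Shape 1 is a cubic bezier drawn with `<path>`. Its stroke #0000ff means engrave at S231, F2492. After flipping Y the toolpath is (24.04,175.84) → (23.33,164.51) → (36.35,152.80) → (51.77,147.45) → (58.29,155.24).

Shape 2 is a open polyline drawn with `<path>`. Its stroke #0000ff means engrave at S231, F2492. After flipping Y the toolpath is (49.36,134.79) → (92.80,108.42) → (54.38,133.62) → (61.77,5.27) → (61.81,122.14) → (20.79,92.07).

G21
G90
G0 X24.04 Y175.84
M3 S231
G1 X23.33 Y164.51 F2492
G1 X36.35 Y152.80
G1 X51.77 Y147.45
G1 X58.29 Y155.24
M5
G0 X49.36 Y134.79
M3 S231
G1 X92.80 Y108.42 F2492
G1 X54.38 Y133.62
G1 X61.77 Y5.27
G1 X61.81 Y122.14
G1 X20.79 Y92.07
M5
G0 X0.00 Y0.00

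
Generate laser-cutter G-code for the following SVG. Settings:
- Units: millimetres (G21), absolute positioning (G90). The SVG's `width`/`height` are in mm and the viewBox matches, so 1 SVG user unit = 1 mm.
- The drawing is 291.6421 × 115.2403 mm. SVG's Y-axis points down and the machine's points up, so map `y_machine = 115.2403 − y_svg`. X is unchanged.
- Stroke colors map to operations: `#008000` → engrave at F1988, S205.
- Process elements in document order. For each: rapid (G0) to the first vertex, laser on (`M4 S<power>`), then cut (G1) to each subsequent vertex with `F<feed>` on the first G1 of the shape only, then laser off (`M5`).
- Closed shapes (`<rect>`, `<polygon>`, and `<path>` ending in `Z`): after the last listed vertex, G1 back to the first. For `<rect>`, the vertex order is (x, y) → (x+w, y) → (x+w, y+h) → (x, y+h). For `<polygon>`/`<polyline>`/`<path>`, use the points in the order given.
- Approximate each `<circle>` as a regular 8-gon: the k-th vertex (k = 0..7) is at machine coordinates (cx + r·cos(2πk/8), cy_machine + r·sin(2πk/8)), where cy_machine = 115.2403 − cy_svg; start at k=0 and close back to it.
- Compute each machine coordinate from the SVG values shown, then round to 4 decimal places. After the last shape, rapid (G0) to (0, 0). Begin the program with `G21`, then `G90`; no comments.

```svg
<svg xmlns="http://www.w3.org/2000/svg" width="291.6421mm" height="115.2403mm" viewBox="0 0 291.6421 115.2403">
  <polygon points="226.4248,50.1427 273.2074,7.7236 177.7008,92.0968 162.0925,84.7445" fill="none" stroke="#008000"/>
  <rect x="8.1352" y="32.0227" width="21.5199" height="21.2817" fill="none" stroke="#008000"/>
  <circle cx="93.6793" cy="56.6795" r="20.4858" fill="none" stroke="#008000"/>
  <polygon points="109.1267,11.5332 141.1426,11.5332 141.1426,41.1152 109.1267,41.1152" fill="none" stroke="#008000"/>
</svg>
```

1 u = 1 mm; y_m = 115.2403 − y.

[1] `<polygon>` closed polygon, #008000→engrave S205 F1988: (226.4248,65.0976) → (273.2074,107.5167) → (177.7008,23.1435) → (162.0925,30.4958) → (226.4248,65.0976) (closed)

[2] `<rect>` rectangle, #008000→engrave S205 F1988: (8.1352,83.2176) → (29.6551,83.2176) → (29.6551,61.9359) → (8.1352,61.9359) → (8.1352,83.2176) (closed)

[3] `<circle>` circle, #008000→engrave S205 F1988: (114.1651,58.5608) → (108.1649,73.0464) → (93.6793,79.0466) → (79.1937,73.0464) → (73.1935,58.5608) → (79.1937,44.0752) → (93.6793,38.0750) → (108.1649,44.0752) → (114.1651,58.5608) (closed)

[4] `<polygon>` rectangle, #008000→engrave S205 F1988: (109.1267,103.7071) → (141.1426,103.7071) → (141.1426,74.1251) → (109.1267,74.1251) → (109.1267,103.7071) (closed)

G21
G90
G0 X226.4248 Y65.0976
M4 S205
G1 X273.2074 Y107.5167 F1988
G1 X177.7008 Y23.1435
G1 X162.0925 Y30.4958
G1 X226.4248 Y65.0976
M5
G0 X8.1352 Y83.2176
M4 S205
G1 X29.6551 Y83.2176 F1988
G1 X29.6551 Y61.9359
G1 X8.1352 Y61.9359
G1 X8.1352 Y83.2176
M5
G0 X114.1651 Y58.5608
M4 S205
G1 X108.1649 Y73.0464 F1988
G1 X93.6793 Y79.0466
G1 X79.1937 Y73.0464
G1 X73.1935 Y58.5608
G1 X79.1937 Y44.0752
G1 X93.6793 Y38.0750
G1 X108.1649 Y44.0752
G1 X114.1651 Y58.5608
M5
G0 X109.1267 Y103.7071
M4 S205
G1 X141.1426 Y103.7071 F1988
G1 X141.1426 Y74.1251
G1 X109.1267 Y74.1251
G1 X109.1267 Y103.7071
M5
G0 X0.0000 Y0.0000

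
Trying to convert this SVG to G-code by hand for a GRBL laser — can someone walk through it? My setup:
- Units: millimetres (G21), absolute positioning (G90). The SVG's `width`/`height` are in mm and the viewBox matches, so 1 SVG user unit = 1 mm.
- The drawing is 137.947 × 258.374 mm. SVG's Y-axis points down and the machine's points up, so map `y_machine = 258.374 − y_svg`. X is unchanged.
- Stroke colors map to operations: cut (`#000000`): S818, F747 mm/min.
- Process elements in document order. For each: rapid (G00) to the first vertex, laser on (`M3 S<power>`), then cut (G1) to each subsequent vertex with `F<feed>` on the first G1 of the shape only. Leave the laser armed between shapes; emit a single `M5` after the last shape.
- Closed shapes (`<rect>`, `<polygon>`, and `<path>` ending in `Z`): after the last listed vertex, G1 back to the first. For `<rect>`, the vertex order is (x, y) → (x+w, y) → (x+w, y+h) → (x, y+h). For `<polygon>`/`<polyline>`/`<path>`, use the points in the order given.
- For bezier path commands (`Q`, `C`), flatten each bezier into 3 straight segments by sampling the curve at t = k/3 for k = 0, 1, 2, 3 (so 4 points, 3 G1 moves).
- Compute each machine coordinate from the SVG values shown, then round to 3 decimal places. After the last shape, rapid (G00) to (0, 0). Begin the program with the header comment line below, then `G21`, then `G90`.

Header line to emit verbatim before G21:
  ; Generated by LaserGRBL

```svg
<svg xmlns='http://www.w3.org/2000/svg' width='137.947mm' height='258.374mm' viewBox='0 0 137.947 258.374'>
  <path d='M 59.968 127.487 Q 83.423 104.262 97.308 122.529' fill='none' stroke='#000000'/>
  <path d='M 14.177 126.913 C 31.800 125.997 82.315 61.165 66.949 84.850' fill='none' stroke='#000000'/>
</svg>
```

; Generated by LaserGRBL
G21
G90
G00 X59.968 Y130.887
M3 S818
G1 X74.541 Y141.760 F747
G1 X86.988 Y143.413
G1 X97.308 Y135.845
G00 X14.177 Y131.461
M3 S818
G1 X39.106 Y148.037 F747
G1 X64.013 Y173.349
G1 X66.949 Y173.524
M5
G00 X0.000 Y0.000

Since the viewBox matches the mm dimensions, user units are millimetres directly. The only transform is the Y-flip y_m = 258.374 − y_svg.

Shape 1 is a quadratic bezier drawn with `<path>`. Its stroke #000000 means cut at S818, F747. After flipping Y the toolpath is (59.968,130.887) → (74.541,141.760) → (86.988,143.413) → (97.308,135.845).

Shape 2 is a cubic bezier drawn with `<path>`. Its stroke #000000 means cut at S818, F747. After flipping Y the toolpath is (14.177,131.461) → (39.106,148.037) → (64.013,173.349) → (66.949,173.524).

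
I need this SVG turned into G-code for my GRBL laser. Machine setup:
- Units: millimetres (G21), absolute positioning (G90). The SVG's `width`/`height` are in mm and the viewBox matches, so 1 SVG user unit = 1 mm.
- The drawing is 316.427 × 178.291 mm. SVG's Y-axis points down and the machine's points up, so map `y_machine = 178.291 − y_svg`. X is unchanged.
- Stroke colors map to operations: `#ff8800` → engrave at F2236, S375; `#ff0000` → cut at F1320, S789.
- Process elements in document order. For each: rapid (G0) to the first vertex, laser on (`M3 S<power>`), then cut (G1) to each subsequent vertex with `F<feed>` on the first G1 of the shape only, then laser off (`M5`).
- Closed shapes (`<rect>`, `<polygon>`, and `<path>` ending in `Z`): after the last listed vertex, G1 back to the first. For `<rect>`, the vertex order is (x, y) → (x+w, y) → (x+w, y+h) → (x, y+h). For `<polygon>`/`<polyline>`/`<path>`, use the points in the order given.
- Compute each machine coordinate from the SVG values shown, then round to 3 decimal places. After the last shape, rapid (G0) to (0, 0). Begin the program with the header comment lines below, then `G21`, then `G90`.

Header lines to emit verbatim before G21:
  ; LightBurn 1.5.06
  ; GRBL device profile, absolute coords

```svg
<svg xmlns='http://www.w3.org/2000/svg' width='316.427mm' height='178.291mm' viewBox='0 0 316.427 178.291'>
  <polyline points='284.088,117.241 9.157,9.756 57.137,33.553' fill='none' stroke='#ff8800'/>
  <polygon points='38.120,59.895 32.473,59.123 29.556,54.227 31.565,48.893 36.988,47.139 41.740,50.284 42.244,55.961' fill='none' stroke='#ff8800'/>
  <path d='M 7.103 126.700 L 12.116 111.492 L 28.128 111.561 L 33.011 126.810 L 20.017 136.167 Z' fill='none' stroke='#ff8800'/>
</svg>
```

; LightBurn 1.5.06
; GRBL device profile, absolute coords
G21
G90
G0 X284.088 Y61.050
M3 S375
G1 X9.157 Y168.535 F2236
G1 X57.137 Y144.738
M5
G0 X38.120 Y118.396
M3 S375
G1 X32.473 Y119.168 F2236
G1 X29.556 Y124.064
G1 X31.565 Y129.398
G1 X36.988 Y131.152
G1 X41.740 Y128.007
G1 X42.244 Y122.330
G1 X38.120 Y118.396
M5
G0 X7.103 Y51.591
M3 S375
G1 X12.116 Y66.799 F2236
G1 X28.128 Y66.730
G1 X33.011 Y51.481
G1 X20.017 Y42.124
G1 X7.103 Y51.591
M5
G0 X0.000 Y0.000

viewBox `0 0 316.427 178.291` with mm width/height → 1 unit = 1 mm. Flip: y_m = 178.291 − y_svg.

**Shape 1** — `<polyline>` open polyline, stroke `#ff8800` → engrave (S375, F2236). Machine vertices: (284.088,61.050) → (9.157,168.535) → (57.137,144.738). Open path.

**Shape 2** — `<polygon>` regular polygon, stroke `#ff8800` → engrave (S375, F2236). Machine vertices: (38.120,118.396) → (32.473,119.168) → (29.556,124.064) → (31.565,129.398) → (36.988,131.152) → (41.740,128.007) → (42.244,122.330) → (38.120,118.396). Closed: final G1 returns to the first vertex.

**Shape 3** — `<path>` regular polygon, stroke `#ff8800` → engrave (S375, F2236). Machine vertices: (7.103,51.591) → (12.116,66.799) → (28.128,66.730) → (33.011,51.481) → (20.017,42.124) → (7.103,51.591). Closed: final G1 returns to the first vertex.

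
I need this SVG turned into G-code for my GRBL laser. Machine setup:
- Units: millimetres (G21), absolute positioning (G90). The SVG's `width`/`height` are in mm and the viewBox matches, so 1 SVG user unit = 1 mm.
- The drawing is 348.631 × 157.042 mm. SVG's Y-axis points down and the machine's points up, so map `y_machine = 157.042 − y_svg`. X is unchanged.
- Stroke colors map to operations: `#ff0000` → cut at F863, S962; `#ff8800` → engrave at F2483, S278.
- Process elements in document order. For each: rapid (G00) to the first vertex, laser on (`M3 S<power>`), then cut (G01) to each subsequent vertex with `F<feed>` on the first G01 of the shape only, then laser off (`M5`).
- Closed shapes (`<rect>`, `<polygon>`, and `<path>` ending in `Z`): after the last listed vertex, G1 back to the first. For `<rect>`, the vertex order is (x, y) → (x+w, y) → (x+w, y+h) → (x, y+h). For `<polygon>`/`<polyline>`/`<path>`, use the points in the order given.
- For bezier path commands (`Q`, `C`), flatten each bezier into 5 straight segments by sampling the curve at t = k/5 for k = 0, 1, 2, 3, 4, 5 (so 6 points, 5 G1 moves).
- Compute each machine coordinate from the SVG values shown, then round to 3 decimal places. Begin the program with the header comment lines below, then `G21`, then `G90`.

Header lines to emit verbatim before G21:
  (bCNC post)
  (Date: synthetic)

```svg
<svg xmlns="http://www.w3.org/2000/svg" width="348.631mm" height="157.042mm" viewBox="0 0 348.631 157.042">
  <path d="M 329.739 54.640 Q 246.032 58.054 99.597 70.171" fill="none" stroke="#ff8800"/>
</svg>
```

(bCNC post)
(Date: synthetic)
G21
G90
G00 X329.739 Y102.402
M3 S278
G01 X293.747 Y100.688 F2483
G01 X252.737 Y98.278
G01 X206.709 Y95.172
G01 X155.662 Y91.370
G01 X99.597 Y86.871
M5

Since the viewBox matches the mm dimensions, user units are millimetres directly. The only transform is the Y-flip y_m = 157.042 − y_svg.

Shape 1 is a quadratic bezier drawn with `<path>`. Its stroke #ff8800 means engrave at S278, F2483. After flipping Y the toolpath is (329.739,102.402) → (293.747,100.688) → (252.737,98.278) → (206.709,95.172) → (155.662,91.370) → (99.597,86.871).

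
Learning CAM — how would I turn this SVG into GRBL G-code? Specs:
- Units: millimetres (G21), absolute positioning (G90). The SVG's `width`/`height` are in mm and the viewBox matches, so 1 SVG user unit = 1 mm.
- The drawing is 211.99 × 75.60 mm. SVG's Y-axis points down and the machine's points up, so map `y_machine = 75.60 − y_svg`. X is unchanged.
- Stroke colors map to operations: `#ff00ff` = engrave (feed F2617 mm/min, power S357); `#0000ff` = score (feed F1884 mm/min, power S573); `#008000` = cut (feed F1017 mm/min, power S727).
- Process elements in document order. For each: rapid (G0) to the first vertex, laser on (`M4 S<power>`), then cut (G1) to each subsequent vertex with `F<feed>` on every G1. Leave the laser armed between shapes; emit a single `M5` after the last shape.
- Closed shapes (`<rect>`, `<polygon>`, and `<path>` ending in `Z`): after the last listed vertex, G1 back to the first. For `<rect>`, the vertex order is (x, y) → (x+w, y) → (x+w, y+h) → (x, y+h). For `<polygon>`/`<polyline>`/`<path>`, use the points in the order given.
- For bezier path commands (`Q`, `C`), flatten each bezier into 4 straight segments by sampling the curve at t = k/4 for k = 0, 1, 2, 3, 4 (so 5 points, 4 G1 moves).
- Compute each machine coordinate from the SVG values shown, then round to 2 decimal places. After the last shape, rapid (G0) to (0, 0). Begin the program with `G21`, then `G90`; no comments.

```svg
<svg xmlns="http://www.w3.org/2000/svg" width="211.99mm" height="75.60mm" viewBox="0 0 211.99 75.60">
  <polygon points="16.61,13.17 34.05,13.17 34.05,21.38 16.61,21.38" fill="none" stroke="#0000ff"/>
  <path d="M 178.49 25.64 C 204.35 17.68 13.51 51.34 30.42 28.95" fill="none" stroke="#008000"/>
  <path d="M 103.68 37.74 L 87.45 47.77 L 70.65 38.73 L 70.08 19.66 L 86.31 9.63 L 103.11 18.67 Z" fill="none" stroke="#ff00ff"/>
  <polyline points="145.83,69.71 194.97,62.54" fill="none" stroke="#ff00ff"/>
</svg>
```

Since the viewBox matches the mm dimensions, user units are millimetres directly. The only transform is the Y-flip y_m = 75.60 − y_svg.

Shape 1 is a rectangle drawn with `<polygon>`. Its stroke #0000ff means score at S573, F1884. After flipping Y the toolpath is (16.61,62.43) → (34.05,62.43) → (34.05,54.22) → (16.61,54.22) → (16.61,62.43), returning to the start.

Shape 2 is a cubic bezier drawn with `<path>`. Its stroke #008000 means cut at S727, F1017. After flipping Y the toolpath is (178.49,49.96) → (163.89,49.65) → (107.81,42.89) → (50.06,38.84) → (30.42,46.65).

Shape 3 is a regular polygon drawn with `<path>`. Its stroke #ff00ff means engrave at S357, F2617. After flipping Y the toolpath is (103.68,37.86) → (87.45,27.83) → (70.65,36.87) → (70.08,55.94) → (86.31,65.97) → (103.11,56.93) → (103.68,37.86), returning to the start.

Shape 4 is a line segment drawn with `<polyline>`. Its stroke #ff00ff means engrave at S357, F2617. After flipping Y the toolpath is (145.83,5.89) → (194.97,13.06).

G21
G90
G0 X16.61 Y62.43
M4 S573
G1 X34.05 Y62.43 F1884
G1 X34.05 Y54.22 F1884
G1 X16.61 Y54.22 F1884
G1 X16.61 Y62.43 F1884
G0 X178.49 Y49.96
M4 S727
G1 X163.89 Y49.65 F1017
G1 X107.81 Y42.89 F1017
G1 X50.06 Y38.84 F1017
G1 X30.42 Y46.65 F1017
G0 X103.68 Y37.86
M4 S357
G1 X87.45 Y27.83 F2617
G1 X70.65 Y36.87 F2617
G1 X70.08 Y55.94 F2617
G1 X86.31 Y65.97 F2617
G1 X103.11 Y56.93 F2617
G1 X103.68 Y37.86 F2617
G0 X145.83 Y5.89
M4 S357
G1 X194.97 Y13.06 F2617
M5
G0 X0.00 Y0.00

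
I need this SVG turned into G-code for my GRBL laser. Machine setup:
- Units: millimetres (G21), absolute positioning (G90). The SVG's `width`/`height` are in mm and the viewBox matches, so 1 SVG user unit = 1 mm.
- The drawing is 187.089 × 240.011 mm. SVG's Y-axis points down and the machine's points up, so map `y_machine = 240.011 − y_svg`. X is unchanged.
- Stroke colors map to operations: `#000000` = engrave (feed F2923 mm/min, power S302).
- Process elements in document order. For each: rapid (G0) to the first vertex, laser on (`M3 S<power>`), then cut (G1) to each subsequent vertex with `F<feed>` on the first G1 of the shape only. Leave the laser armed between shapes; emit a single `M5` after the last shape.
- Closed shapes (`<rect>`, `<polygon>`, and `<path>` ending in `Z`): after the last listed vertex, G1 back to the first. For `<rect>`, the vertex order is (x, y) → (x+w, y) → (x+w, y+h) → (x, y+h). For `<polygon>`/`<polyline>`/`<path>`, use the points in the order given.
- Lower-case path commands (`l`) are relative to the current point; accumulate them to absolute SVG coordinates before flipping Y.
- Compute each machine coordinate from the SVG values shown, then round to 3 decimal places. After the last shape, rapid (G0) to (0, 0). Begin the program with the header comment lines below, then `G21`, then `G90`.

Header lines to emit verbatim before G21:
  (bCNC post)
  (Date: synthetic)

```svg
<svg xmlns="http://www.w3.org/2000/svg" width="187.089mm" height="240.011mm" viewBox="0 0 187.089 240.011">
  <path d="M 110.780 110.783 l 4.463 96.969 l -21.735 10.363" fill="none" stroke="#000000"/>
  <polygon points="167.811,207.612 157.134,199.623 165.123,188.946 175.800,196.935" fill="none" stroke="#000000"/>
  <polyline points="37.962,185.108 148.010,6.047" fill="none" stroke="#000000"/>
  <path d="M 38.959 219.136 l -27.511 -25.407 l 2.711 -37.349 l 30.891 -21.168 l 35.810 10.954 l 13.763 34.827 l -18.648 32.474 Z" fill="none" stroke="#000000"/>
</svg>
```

(bCNC post)
(Date: synthetic)
G21
G90
G0 X110.780 Y129.228
M3 S302
G1 X115.243 Y32.259 F2923
G1 X93.508 Y21.896
G0 X167.811 Y32.399
M3 S302
G1 X157.134 Y40.388 F2923
G1 X165.123 Y51.065
G1 X175.800 Y43.076
G1 X167.811 Y32.399
G0 X37.962 Y54.903
M3 S302
G1 X148.010 Y233.964 F2923
G0 X38.959 Y20.875
M3 S302
G1 X11.448 Y46.282 F2923
G1 X14.159 Y83.631
G1 X45.050 Y104.799
G1 X80.860 Y93.845
G1 X94.623 Y59.018
G1 X75.975 Y26.544
G1 X38.959 Y20.875
M5
G0 X0.000 Y0.000

Since the viewBox matches the mm dimensions, user units are millimetres directly. The only transform is the Y-flip y_m = 240.011 − y_svg.

Shape 1 is a open polyline drawn with `<path>`. Its stroke #000000 means engrave at S302, F2923. After flipping Y the toolpath is (110.780,129.228) → (115.243,32.259) → (93.508,21.896).

Shape 2 is a regular polygon drawn with `<polygon>`. Its stroke #000000 means engrave at S302, F2923. After flipping Y the toolpath is (167.811,32.399) → (157.134,40.388) → (165.123,51.065) → (175.800,43.076) → (167.811,32.399), returning to the start.

Shape 3 is a line segment drawn with `<polyline>`. Its stroke #000000 means engrave at S302, F2923. After flipping Y the toolpath is (37.962,54.903) → (148.010,233.964).

Shape 4 is a regular polygon drawn with `<path>`. Its stroke #000000 means engrave at S302, F2923. After flipping Y the toolpath is (38.959,20.875) → (11.448,46.282) → (14.159,83.631) → (45.050,104.799) → (80.860,93.845) → (94.623,59.018) → (75.975,26.544) → (38.959,20.875), returning to the start.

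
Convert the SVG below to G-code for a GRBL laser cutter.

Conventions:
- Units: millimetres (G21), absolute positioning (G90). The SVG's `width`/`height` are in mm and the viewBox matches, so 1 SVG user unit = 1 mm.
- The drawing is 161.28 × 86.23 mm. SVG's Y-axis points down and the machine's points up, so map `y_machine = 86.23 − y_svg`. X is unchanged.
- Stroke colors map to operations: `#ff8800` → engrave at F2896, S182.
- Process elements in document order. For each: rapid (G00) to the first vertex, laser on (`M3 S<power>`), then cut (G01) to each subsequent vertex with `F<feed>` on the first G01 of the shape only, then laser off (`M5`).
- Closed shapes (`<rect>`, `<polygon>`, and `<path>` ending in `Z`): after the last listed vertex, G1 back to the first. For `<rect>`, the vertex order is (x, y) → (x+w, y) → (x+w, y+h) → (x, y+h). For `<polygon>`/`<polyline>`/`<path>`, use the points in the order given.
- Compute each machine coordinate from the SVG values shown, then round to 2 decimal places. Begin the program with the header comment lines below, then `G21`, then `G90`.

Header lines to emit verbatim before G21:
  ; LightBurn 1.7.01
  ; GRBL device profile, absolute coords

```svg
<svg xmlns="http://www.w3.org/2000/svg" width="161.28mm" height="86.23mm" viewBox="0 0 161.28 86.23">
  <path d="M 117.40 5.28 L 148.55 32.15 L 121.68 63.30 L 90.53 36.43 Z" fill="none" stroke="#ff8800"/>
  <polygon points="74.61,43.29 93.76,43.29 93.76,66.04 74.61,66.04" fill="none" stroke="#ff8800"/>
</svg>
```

; LightBurn 1.7.01
; GRBL device profile, absolute coords
G21
G90
G00 X117.40 Y80.95
M3 S182
G01 X148.55 Y54.08 F2896
G01 X121.68 Y22.93
G01 X90.53 Y49.80
G01 X117.40 Y80.95
M5
G00 X74.61 Y42.94
M3 S182
G01 X93.76 Y42.94 F2896
G01 X93.76 Y20.19
G01 X74.61 Y20.19
G01 X74.61 Y42.94
M5

viewBox `0 0 161.28 86.23` with mm width/height → 1 unit = 1 mm. Flip: y_m = 86.23 − y_svg.

**Shape 1** — `<path>` regular polygon, stroke `#ff8800` → engrave (S182, F2896). Machine vertices: (117.40,80.95) → (148.55,54.08) → (121.68,22.93) → (90.53,49.80) → (117.40,80.95). Closed: final G1 returns to the first vertex.

**Shape 2** — `<polygon>` rectangle, stroke `#ff8800` → engrave (S182, F2896). Machine vertices: (74.61,42.94) → (93.76,42.94) → (93.76,20.19) → (74.61,20.19) → (74.61,42.94). Closed: final G1 returns to the first vertex.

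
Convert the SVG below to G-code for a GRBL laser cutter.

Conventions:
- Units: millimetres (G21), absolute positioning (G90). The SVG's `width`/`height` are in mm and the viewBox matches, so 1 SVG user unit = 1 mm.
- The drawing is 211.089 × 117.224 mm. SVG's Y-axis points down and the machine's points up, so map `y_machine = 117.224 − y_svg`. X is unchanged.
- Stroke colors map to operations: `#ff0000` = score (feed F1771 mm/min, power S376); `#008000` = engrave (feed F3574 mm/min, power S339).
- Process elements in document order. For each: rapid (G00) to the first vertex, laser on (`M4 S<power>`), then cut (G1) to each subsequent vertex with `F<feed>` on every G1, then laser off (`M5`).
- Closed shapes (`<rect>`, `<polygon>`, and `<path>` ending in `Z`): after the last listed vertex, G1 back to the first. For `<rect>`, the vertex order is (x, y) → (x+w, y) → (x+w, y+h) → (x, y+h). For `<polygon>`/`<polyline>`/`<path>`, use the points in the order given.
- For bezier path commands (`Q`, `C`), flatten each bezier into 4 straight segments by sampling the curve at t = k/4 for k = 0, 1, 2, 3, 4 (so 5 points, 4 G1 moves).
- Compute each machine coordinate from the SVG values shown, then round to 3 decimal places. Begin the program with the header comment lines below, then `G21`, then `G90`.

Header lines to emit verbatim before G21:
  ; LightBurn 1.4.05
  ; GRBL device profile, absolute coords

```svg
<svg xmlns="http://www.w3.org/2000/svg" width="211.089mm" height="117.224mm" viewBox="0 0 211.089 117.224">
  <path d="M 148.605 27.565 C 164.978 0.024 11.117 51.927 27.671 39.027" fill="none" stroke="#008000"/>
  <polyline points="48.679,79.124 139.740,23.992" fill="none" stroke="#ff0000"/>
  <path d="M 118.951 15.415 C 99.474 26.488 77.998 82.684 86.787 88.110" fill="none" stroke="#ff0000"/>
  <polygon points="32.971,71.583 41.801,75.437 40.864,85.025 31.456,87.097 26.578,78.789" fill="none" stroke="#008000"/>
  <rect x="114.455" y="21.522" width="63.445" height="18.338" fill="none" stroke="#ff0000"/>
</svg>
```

viewBox `0 0 211.089 117.224` with mm width/height → 1 unit = 1 mm. Flip: y_m = 117.224 − y_svg.

**Shape 1** — `<path>` cubic bezier, stroke `#008000` → engrave (S339, F3574). Control points (SVG): P0=(148.605,27.565), P1=(164.978,0.024), P2=(11.117,51.927), P3=(27.671,39.027); sampled at t=k/4. Machine vertices: (148.605,89.659) → (134.289,97.673) → (88.070,89.418) → (41.886,78.419) → (27.671,78.197). Open path.

**Shape 2** — `<polyline>` line segment, stroke `#ff0000` → score (S376, F1771). Machine vertices: (48.679,38.100) → (139.740,93.232). Open path.

**Shape 3** — `<path>` cubic bezier, stroke `#ff0000` → score (S376, F1771). Control points (SVG): P0=(118.951,15.415), P1=(99.474,26.488), P2=(77.998,82.684), P3=(86.787,88.110); sampled at t=k/4. Machine vertices: (118.951,101.809) → (104.473,86.542) → (92.269,63.344) → (85.366,41.205) → (86.787,29.114). Open path.

**Shape 4** — `<polygon>` regular polygon, stroke `#008000` → engrave (S339, F3574). Machine vertices: (32.971,45.641) → (41.801,41.787) → (40.864,32.199) → (31.456,30.127) → (26.578,38.435) → (32.971,45.641). Closed: final G1 returns to the first vertex.

**Shape 5** — `<rect>` rectangle, stroke `#ff0000` → score (S376, F1771). Machine vertices: (114.455,95.702) → (177.900,95.702) → (177.900,77.364) → (114.455,77.364) → (114.455,95.702). Closed: final G1 returns to the first vertex.

; LightBurn 1.4.05
; GRBL device profile, absolute coords
G21
G90
G00 X148.605 Y89.659
M4 S339
G1 X134.289 Y97.673 F3574
G1 X88.070 Y89.418 F3574
G1 X41.886 Y78.419 F3574
G1 X27.671 Y78.197 F3574
M5
G00 X48.679 Y38.100
M4 S376
G1 X139.740 Y93.232 F1771
M5
G00 X118.951 Y101.809
M4 S376
G1 X104.473 Y86.542 F1771
G1 X92.269 Y63.344 F1771
G1 X85.366 Y41.205 F1771
G1 X86.787 Y29.114 F1771
M5
G00 X32.971 Y45.641
M4 S339
G1 X41.801 Y41.787 F3574
G1 X40.864 Y32.199 F3574
G1 X31.456 Y30.127 F3574
G1 X26.578 Y38.435 F3574
G1 X32.971 Y45.641 F3574
M5
G00 X114.455 Y95.702
M4 S376
G1 X177.900 Y95.702 F1771
G1 X177.900 Y77.364 F1771
G1 X114.455 Y77.364 F1771
G1 X114.455 Y95.702 F1771
M5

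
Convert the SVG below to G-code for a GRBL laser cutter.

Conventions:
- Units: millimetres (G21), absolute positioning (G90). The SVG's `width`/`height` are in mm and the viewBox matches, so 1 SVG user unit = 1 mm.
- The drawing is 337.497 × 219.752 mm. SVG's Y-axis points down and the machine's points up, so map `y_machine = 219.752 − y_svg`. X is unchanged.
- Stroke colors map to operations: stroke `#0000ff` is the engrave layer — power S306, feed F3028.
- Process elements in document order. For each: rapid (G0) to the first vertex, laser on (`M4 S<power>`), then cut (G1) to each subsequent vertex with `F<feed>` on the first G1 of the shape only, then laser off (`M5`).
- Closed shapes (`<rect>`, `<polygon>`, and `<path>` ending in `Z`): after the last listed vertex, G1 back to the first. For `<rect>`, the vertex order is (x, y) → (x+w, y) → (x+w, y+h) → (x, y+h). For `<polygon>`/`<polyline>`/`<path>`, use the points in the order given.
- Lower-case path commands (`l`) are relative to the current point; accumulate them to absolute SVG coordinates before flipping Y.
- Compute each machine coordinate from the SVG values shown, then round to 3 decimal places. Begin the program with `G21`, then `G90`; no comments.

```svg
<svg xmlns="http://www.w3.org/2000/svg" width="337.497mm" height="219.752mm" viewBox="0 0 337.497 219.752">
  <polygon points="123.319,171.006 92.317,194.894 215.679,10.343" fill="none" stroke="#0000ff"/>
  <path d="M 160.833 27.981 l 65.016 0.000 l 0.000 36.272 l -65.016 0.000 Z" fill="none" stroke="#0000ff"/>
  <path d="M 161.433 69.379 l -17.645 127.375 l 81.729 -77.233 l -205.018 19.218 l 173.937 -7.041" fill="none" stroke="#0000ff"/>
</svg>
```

G21
G90
G0 X123.319 Y48.746
M4 S306
G1 X92.317 Y24.858 F3028
G1 X215.679 Y209.409
G1 X123.319 Y48.746
M5
G0 X160.833 Y191.771
M4 S306
G1 X225.849 Y191.771 F3028
G1 X225.849 Y155.499
G1 X160.833 Y155.499
G1 X160.833 Y191.771
M5
G0 X161.433 Y150.373
M4 S306
G1 X143.788 Y22.998 F3028
G1 X225.517 Y100.231
G1 X20.499 Y81.013
G1 X194.436 Y88.054
M5

1 u = 1 mm; y_m = 219.752 − y.

[1] `<polygon>` closed polygon, #0000ff→engrave S306 F3028: (123.319,48.746) → (92.317,24.858) → (215.679,209.409) → (123.319,48.746) (closed)

[2] `<path>` rectangle, #0000ff→engrave S306 F3028: (160.833,191.771) → (225.849,191.771) → (225.849,155.499) → (160.833,155.499) → (160.833,191.771) (closed)

[3] `<path>` open polyline, #0000ff→engrave S306 F3028: (161.433,150.373) → (143.788,22.998) → (225.517,100.231) → (20.499,81.013) → (194.436,88.054)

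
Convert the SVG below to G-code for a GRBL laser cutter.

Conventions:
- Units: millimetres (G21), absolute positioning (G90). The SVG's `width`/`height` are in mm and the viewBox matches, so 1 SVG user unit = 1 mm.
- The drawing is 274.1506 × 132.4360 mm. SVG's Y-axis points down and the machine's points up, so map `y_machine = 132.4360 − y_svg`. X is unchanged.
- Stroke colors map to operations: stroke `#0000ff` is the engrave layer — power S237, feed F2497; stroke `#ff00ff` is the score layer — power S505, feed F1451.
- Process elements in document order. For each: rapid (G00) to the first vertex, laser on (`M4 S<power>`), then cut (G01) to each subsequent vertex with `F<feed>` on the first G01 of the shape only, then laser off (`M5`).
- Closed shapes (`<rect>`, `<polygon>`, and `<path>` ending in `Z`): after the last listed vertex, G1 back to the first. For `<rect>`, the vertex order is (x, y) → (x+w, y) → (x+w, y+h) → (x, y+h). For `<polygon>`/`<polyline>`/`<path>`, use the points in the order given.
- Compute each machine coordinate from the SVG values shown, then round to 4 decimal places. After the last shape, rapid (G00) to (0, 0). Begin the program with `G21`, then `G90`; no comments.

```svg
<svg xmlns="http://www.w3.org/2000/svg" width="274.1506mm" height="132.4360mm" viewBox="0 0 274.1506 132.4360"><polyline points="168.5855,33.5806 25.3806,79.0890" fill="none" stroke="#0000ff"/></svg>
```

1 u = 1 mm; y_m = 132.4360 − y.

[1] `<polyline>` line segment, #0000ff→engrave S237 F2497: (168.5855,98.8554) → (25.3806,53.3470)

G21
G90
G00 X168.5855 Y98.8554
M4 S237
G01 X25.3806 Y53.3470 F2497
M5
G00 X0.0000 Y0.0000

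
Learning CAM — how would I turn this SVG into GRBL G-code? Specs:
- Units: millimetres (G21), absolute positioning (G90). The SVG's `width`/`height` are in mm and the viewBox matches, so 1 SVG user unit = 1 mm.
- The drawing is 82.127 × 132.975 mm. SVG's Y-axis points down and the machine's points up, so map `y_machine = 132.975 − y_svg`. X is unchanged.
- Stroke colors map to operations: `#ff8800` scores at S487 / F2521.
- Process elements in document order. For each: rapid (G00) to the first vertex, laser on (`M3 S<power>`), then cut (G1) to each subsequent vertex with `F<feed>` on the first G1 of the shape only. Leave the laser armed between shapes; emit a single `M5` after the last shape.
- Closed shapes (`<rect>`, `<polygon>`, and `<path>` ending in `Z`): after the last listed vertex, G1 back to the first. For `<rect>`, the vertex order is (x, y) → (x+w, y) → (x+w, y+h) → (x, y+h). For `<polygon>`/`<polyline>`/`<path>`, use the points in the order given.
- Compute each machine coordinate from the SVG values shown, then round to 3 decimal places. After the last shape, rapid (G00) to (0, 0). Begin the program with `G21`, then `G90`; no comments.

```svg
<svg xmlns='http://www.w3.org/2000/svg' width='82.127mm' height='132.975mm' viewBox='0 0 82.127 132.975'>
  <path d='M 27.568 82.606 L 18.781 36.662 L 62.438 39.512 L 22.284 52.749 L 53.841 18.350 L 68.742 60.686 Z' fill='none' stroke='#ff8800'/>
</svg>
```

G21
G90
G00 X27.568 Y50.369
M3 S487
G1 X18.781 Y96.313 F2521
G1 X62.438 Y93.463
G1 X22.284 Y80.226
G1 X53.841 Y114.625
G1 X68.742 Y72.289
G1 X27.568 Y50.369
M5
G00 X0.000 Y0.000

viewBox `0 0 82.127 132.975` with mm width/height → 1 unit = 1 mm. Flip: y_m = 132.975 − y_svg.

**Shape 1** — `<path>` closed polygon, stroke `#ff8800` → score (S487, F2521). Machine vertices: (27.568,50.369) → (18.781,96.313) → (62.438,93.463) → (22.284,80.226) → (53.841,114.625) → (68.742,72.289) → (27.568,50.369). Closed: final G1 returns to the first vertex.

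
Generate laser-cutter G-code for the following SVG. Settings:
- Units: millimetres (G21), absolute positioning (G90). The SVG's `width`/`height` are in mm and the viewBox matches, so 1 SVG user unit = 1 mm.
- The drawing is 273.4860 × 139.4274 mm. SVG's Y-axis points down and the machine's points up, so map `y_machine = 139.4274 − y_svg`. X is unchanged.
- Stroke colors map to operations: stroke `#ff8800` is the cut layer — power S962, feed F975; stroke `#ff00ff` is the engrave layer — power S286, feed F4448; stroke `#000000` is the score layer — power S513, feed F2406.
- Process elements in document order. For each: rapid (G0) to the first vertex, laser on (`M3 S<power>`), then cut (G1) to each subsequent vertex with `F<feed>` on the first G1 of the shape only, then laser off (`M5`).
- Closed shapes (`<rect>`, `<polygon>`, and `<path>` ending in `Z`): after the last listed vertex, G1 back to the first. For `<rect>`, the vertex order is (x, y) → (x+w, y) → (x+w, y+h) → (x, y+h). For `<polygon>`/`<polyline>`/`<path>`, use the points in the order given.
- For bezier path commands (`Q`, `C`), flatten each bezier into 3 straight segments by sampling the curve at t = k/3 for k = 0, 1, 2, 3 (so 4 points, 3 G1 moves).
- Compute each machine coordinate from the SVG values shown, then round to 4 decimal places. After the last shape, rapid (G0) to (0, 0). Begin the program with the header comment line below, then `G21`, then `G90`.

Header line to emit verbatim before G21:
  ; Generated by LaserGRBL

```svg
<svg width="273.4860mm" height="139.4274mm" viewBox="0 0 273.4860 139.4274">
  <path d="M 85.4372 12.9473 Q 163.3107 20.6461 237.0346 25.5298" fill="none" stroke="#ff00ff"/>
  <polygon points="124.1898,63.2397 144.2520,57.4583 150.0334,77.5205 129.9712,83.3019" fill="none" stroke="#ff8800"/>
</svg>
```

1 u = 1 mm; y_m = 139.4274 − y.

[1] `<path>` quadratic bezier, #ff00ff→engrave S286 F4448: (85.4372,126.4801) → (136.8918,121.6604) → (187.4243,117.4662) → (237.0346,113.8976)

[2] `<polygon>` regular polygon, #ff8800→cut S962 F975: (124.1898,76.1877) → (144.2520,81.9691) → (150.0334,61.9069) → (129.9712,56.1255) → (124.1898,76.1877) (closed)

; Generated by LaserGRBL
G21
G90
G0 X85.4372 Y126.4801
M3 S286
G1 X136.8918 Y121.6604 F4448
G1 X187.4243 Y117.4662
G1 X237.0346 Y113.8976
M5
G0 X124.1898 Y76.1877
M3 S962
G1 X144.2520 Y81.9691 F975
G1 X150.0334 Y61.9069
G1 X129.9712 Y56.1255
G1 X124.1898 Y76.1877
M5
G0 X0.0000 Y0.0000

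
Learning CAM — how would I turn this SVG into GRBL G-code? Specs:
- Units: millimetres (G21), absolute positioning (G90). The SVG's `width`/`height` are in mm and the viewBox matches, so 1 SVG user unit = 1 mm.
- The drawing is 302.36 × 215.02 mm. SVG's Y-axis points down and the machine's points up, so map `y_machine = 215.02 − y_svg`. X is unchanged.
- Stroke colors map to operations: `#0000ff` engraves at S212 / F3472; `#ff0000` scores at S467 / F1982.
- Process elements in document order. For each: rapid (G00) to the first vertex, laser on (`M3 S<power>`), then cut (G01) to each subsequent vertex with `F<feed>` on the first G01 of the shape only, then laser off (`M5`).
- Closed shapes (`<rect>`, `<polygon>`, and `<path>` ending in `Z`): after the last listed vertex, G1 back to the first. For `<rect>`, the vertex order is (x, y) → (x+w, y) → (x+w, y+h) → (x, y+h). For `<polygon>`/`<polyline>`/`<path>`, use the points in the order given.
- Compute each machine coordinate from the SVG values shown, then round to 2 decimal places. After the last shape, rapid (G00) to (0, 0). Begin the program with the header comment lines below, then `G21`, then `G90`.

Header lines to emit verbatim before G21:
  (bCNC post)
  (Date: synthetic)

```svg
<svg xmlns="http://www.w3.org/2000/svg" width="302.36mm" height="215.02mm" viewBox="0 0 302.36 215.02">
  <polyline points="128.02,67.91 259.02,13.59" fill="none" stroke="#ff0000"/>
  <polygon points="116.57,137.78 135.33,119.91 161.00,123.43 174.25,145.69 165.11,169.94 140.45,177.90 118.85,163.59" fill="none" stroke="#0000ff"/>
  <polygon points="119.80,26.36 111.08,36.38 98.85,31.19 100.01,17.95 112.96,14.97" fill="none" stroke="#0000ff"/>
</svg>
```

viewBox `0 0 302.36 215.02` with mm width/height → 1 unit = 1 mm. Flip: y_m = 215.02 − y_svg.

**Shape 1** — `<polyline>` line segment, stroke `#ff0000` → score (S467, F1982). Machine vertices: (128.02,147.11) → (259.02,201.43). Open path.

**Shape 2** — `<polygon>` regular polygon, stroke `#0000ff` → engrave (S212, F3472). Machine vertices: (116.57,77.24) → (135.33,95.11) → (161.00,91.59) → (174.25,69.33) → (165.11,45.08) → (140.45,37.12) → (118.85,51.43) → (116.57,77.24). Closed: final G1 returns to the first vertex.

**Shape 3** — `<polygon>` regular polygon, stroke `#0000ff` → engrave (S212, F3472). Machine vertices: (119.80,188.66) → (111.08,178.64) → (98.85,183.83) → (100.01,197.07) → (112.96,200.05) → (119.80,188.66). Closed: final G1 returns to the first vertex.

(bCNC post)
(Date: synthetic)
G21
G90
G00 X128.02 Y147.11
M3 S467
G01 X259.02 Y201.43 F1982
M5
G00 X116.57 Y77.24
M3 S212
G01 X135.33 Y95.11 F3472
G01 X161.00 Y91.59
G01 X174.25 Y69.33
G01 X165.11 Y45.08
G01 X140.45 Y37.12
G01 X118.85 Y51.43
G01 X116.57 Y77.24
M5
G00 X119.80 Y188.66
M3 S212
G01 X111.08 Y178.64 F3472
G01 X98.85 Y183.83
G01 X100.01 Y197.07
G01 X112.96 Y200.05
G01 X119.80 Y188.66
M5
G00 X0.00 Y0.00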